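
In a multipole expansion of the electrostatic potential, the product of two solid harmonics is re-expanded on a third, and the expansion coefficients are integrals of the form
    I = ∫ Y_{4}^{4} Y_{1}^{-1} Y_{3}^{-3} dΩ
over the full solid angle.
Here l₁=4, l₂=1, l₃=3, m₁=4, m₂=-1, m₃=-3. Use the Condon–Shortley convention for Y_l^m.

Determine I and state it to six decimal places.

0.325735

Rules hold: Σm=0, L=8 even, 3≤3≤5.
N = 9·3·7 = 189
Δ = 2!·6!·0!/9! = 1/252
Racah Σ t=1..1: t=1:−1/36 = -1/36
⇒ 3j(4 1 3; 0 0 0)² = 4/63, sgn +1
Racah Σ t=0..0: t=0:+1/1440 = 1/1440
⇒ 3j(4 1 3; 4 -1 -3)² = 1/9, sgn +1
4πI² = N·(3j₀)²·(3jₘ)² = 4/3
I = +1·√(1.33333/4π) = 0.32573501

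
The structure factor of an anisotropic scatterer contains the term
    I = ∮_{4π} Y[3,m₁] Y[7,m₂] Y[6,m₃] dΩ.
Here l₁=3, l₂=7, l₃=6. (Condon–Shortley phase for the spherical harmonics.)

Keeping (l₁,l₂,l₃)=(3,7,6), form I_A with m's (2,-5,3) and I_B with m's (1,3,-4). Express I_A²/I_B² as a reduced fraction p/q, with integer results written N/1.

Same 3,7,6: normalisation and zero-m 3j drop out of the ratio.
A: Δ: 4! 2! 10! / 17! → 1/2042040; sum: t=0:+1/1935360 t=1:−1/4354560 = 1/3483648; 3j²(3 7 6; 2 -5 3) = Δ·Π!·Σ² = 125/12376  (sign -1)
B: Δ: 4! 2! 10! / 17! → 1/2042040; sum: t=0:+1/174182400 t=1:−1/2177280 t=2:+1/645120 = 191/174182400; 3j²(3 7 6; 1 3 -4) = Δ·Π!·Σ² = 36481/2042040  (sign +1)
I_A²/I_B² = (125/12376)/(36481/2042040) = 20625/36481

20625/36481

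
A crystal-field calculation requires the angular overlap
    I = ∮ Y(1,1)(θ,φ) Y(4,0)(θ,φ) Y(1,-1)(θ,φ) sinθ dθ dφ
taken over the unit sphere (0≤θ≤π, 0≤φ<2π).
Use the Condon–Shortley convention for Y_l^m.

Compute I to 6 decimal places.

0.000000

|1−4|≤1≤1+4 violated ⇒ I = 0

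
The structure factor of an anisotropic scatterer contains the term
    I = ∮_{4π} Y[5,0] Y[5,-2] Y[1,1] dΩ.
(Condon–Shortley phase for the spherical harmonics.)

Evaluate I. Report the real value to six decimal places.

0 − 2 + 1 = -1 ≠ 0: azimuthal integral kills it; I = 0

0.000000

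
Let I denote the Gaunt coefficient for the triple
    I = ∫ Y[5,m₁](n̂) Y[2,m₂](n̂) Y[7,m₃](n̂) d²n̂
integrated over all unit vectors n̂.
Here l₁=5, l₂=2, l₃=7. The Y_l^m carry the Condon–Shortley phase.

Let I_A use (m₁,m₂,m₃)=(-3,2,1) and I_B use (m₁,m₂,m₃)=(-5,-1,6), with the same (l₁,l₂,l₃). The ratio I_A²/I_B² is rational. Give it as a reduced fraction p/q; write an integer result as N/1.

Shared (l₁,l₂,l₃)=(5,2,7): N and (l;000)² cancel in I_A²/I_B².
A: Δ = 0!·10!·4!/15! = 1/15015; Racah Σ t=0..0: t=0:+1/1935360 = 1/1935360; ⇒ 3j(5 2 7; -3 2 1)² = 1/1001, sgn +1
B: Δ = 0!·10!·4!/15! = 1/15015; Racah Σ t=0..0: t=0:+1/21772800 = 1/21772800; ⇒ 3j(5 2 7; -5 -1 6)² = 2/105, sgn -1
I_A²/I_B² = (1/1001)/(2/105) = 15/286

15/286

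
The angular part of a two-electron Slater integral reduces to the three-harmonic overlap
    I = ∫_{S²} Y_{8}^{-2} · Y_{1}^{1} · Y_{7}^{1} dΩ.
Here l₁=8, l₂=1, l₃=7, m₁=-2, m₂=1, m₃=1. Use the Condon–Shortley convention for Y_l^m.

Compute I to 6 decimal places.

Checks pass: Σm=0; 16 even; l₃=7∈[7,9].
(2·8+1)(2·1+1)(2·7+1) = 765
Δ: 2! 14! 0! / 17! → 1/2040
sum: t=1:−1/25401600 = -1/25401600
3j²(8 1 7; 0 0 0) = Δ·Π!·Σ² = 8/255  (sign +1)
sum: t=2:+1/58060800 = 1/58060800
3j²(8 1 7; -2 1 1) = Δ·Π!·Σ² = 3/136  (sign +1)
combine: 4πI² = 765·8/255·3/136 = 9/17
take √, sign +1: I = 0.20525411

0.205254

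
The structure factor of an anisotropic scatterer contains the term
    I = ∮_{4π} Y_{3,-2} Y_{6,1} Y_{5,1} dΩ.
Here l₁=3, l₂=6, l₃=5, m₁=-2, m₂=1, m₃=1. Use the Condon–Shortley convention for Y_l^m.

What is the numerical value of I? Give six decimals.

0.134828

Rules hold: Σm=0, L=14 even, 3≤5≤9.
N = 7·13·11 = 1001
Δ = 4!·2!·8!/15! = 1/675675
Racah Σ t=1..3: t=1:−1/8640 t=2:+1/2304 t=3:−1/8640 = 7/34560
⇒ 3j(3 6 5; 0 0 0)² = 7/429, sgn -1
Racah Σ t=3..4: t=3:−1/6912 t=4:+1/17280 = -1/11520
⇒ 3j(3 6 5; -2 1 1)² = 2/143, sgn -1
4πI² = N·(3j₀)²·(3jₘ)² = 98/429
I = +1·√(0.228438/4π) = 0.13482780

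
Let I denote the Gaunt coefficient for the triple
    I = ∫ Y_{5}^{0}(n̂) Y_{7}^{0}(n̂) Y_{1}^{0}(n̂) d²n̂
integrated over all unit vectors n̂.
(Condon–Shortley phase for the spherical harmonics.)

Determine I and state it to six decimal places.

0.000000

triangle: need 2≤l₃≤12, have 1; I=0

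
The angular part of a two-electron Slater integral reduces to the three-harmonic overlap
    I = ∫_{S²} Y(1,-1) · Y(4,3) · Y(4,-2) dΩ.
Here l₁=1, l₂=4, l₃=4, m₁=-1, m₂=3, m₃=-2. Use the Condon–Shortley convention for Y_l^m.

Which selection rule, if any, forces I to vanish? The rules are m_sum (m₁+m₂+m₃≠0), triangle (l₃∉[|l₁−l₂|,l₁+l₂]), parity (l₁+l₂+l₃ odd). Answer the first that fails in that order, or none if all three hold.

parity

Σmᵢ = 0  ✓
l₃∈[|l₁−l₂|,l₁+l₂]=[3,5], have l₃=4  ✓
Σlᵢ = 9 ⇒ odd  ✗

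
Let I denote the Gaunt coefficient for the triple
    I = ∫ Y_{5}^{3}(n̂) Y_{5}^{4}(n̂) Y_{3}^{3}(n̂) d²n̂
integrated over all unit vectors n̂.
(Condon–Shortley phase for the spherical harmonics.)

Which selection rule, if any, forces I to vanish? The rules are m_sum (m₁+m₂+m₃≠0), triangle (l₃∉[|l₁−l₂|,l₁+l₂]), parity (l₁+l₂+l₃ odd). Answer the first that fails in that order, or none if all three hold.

m₁+m₂+m₃ = 3 + 4 + 3 = 10  ✗
triangle: |5−5|=0 ≤ l₃=3 ≤ 5+5=10
parity: l₁+l₂+l₃ = 13 is odd

m_sum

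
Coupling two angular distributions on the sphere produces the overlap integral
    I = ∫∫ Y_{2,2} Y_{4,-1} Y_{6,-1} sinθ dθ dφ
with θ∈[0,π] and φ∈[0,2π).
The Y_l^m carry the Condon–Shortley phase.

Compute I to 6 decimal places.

Checks pass: Σm=0; 12 even; l₃=6∈[2,6].
(2·2+1)(2·4+1)(2·6+1) = 585
Δ: 0! 4! 8! / 13! → 1/6435
sum: t=0:+1/2304 = 1/2304
3j²(2 4 6; 0 0 0) = Δ·Π!·Σ² = 5/143  (sign +1)
sum: t=0:+1/17280 = 1/17280
3j²(2 4 6; 2 -1 -1) = Δ·Π!·Σ² = 7/1287  (sign -1)
combine: 4πI² = 585·5/143·7/1287 = 175/1573
take √, sign -1: I = -0.09409136

-0.094091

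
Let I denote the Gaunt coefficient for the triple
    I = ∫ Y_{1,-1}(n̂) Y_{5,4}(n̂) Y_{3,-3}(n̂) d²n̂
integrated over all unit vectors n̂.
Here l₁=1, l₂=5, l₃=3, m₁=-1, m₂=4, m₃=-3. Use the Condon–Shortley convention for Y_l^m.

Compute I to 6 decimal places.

l₃=3 ∉ [4,6] — triangle fails ⇒ I = 0

0.000000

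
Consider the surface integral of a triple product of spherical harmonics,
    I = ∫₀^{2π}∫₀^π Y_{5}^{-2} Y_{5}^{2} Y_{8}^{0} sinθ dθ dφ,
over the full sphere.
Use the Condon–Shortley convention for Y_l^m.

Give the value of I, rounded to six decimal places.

Rules hold: Σm=0, L=18 even, 0≤8≤10.
N = 11·11·17 = 2057
Δ = 2!·8!·8!/19! = 1/37413090
Racah Σ t=0..2: t=0:+1/1036800 t=1:−1/331776 t=2:+1/1036800 = -1/921600
⇒ 3j(5 5 8; 0 0 0)² = 490/46189, sgn -1
Racah Σ t=0..2: t=0:+1/50803200 t=1:−1/2073600 t=2:+1/1036800 = 17/33868800
⇒ 3j(5 5 8; -2 2 0)² = 136/13585, sgn +1
4πI² = N·(3j₀)²·(3jₘ)² = 13328/61009
I = -1·√(0.21846/4π) = -0.13185014

-0.131850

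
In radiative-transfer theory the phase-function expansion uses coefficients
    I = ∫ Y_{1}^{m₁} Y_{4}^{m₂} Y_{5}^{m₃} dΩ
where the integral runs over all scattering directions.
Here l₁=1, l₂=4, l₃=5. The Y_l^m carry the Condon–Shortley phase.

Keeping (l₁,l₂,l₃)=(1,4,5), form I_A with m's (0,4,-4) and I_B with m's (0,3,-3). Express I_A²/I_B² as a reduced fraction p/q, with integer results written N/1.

Same 1,4,5: normalisation and zero-m 3j drop out of the ratio.
A: Δ: 0! 2! 8! / 11! → 1/495; sum: t=0:+1/40320 = 1/40320; 3j²(1 4 5; 0 4 -4) = Δ·Π!·Σ² = 1/55  (sign -1)
B: Δ: 0! 2! 8! / 11! → 1/495; sum: t=0:+1/5040 = 1/5040; 3j²(1 4 5; 0 3 -3) = Δ·Π!·Σ² = 16/495  (sign +1)
I_A²/I_B² = (1/55)/(16/495) = 9/16

9/16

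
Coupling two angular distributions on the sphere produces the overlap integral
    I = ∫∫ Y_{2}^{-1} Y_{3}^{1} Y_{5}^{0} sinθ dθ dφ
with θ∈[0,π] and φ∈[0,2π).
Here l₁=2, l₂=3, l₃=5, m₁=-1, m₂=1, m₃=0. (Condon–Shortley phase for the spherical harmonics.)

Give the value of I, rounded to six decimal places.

0.169433

Rules hold: Σm=0, L=10 even, 1≤5≤5.
N = 5·7·11 = 385
Δ = 0!·4!·6!/11! = 1/2310
Racah Σ t=0..0: t=0:+1/144 = 1/144
⇒ 3j(2 3 5; 0 0 0)² = 10/231, sgn -1
Racah Σ t=0..0: t=0:+1/288 = 1/288
⇒ 3j(2 3 5; -1 1 0)² = 5/231, sgn -1
4πI² = N·(3j₀)²·(3jₘ)² = 250/693
I = +1·√(0.36075/4π) = 0.16943318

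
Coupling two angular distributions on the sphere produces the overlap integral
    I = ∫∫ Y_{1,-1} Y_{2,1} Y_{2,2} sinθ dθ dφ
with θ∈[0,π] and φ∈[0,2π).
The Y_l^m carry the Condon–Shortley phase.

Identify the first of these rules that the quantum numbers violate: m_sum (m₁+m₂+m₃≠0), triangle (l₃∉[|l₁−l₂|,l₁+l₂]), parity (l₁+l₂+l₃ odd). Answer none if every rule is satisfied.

Σmᵢ = 2  ✗
l₃∈[|l₁−l₂|,l₁+l₂]=[1,3], have l₃=2
Σlᵢ = 5 ⇒ odd

m_sum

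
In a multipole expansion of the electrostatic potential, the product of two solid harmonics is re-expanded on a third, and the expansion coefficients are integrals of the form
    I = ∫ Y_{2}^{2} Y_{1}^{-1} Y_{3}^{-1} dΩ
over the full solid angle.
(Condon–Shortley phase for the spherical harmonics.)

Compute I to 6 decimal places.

-0.082589

m-sum 0 ✓  L=6 even ✓  1≤3≤3 ✓
Π(2lᵢ+1) = 5×3×7 = 105
triangle coeff Δ(2,1,3) = 1/105
Σ_t [0,0]: t=0:+1/4 = 1/4
(3j)²=3/35 [(2 1 3; 0 0 0)], sign=-1
Σ_t [0,0]: t=0:+1/48 = 1/48
(3j)²=1/105 [(2 1 3; 2 -1 -1)], sign=+1
⇒ 4πI² = 3/35
I = (-1)√(3/35/(4π)) = -0.08258890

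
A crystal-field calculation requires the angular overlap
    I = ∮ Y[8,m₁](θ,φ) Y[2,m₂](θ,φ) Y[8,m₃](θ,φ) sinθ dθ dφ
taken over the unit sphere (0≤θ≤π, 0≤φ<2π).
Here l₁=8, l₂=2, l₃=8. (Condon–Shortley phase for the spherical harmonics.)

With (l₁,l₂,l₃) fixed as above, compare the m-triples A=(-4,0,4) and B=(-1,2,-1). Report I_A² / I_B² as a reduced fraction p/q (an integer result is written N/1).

2/27

l's match ⇒ only the (l;m) 3-j factors differ between A and B.
A: triangle coeff Δ(8,2,8) = 1/348840; Σ_t [0,2]: t=0:+1/3832012800 t=1:−1/239500800 t=2:+1/348364800 = -1/958003200; (3j)²=8/4845 [(8 2 8; -4 0 4)], sign=-1
B: triangle coeff Δ(8,2,8) = 1/348840; Σ_t [2,2]: t=2:+1/101606400 = 1/101606400; (3j)²=36/1615 [(8 2 8; -1 2 -1)], sign=-1
I_A²/I_B² = (8/4845)/(36/1615) = 2/27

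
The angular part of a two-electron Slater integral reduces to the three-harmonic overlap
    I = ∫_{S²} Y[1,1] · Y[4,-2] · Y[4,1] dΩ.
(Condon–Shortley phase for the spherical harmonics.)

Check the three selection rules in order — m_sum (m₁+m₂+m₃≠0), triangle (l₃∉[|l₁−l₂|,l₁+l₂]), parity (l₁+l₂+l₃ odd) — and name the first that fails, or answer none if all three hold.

parity

azimuthal sum: 1 − 2 + 1 = 0  ✓
3 ≤ 4 ≤ 5 (triangle on l)  ✓
L = 1 + 4 + 4 = 9 (odd)  ✗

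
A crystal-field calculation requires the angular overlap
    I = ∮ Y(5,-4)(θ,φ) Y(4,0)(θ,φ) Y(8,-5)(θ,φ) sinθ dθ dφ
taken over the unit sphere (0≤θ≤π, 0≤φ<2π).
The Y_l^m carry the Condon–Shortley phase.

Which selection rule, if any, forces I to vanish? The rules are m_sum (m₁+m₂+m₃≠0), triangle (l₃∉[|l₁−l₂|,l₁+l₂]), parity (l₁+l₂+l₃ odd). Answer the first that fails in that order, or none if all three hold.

m₁+m₂+m₃ = -4 + 0 − 5 = -9  ✗
triangle: |5−4|=1 ≤ l₃=8 ≤ 5+4=9
parity: l₁+l₂+l₃ = 17 is odd

m_sum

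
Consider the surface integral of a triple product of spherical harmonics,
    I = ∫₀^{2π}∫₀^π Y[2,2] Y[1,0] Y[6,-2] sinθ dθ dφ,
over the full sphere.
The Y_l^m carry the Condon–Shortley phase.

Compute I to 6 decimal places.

l₃=6 ∉ [1,3] — triangle fails ⇒ I = 0

0.000000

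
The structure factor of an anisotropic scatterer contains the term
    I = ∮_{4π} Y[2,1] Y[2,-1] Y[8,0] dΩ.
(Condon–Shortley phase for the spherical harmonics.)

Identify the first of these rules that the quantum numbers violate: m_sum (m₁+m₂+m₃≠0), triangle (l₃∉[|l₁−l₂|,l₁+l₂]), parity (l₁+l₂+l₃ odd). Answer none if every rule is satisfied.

m₁+m₂+m₃ = 1 − 1 + 0 = 0  ✓
triangle: |2−2|=0 ≤ l₃=8 ≤ 2+2=4  ✗
parity: l₁+l₂+l₃ = 12 is even

triangle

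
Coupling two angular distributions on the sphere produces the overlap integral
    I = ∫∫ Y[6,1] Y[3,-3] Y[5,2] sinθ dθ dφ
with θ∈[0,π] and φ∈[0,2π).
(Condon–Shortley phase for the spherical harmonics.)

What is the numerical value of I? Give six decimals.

0.145631

Rules hold: Σm=0, L=14 even, 3≤5≤9.
N = 13·7·11 = 1001
Δ = 4!·8!·2!/15! = 1/675675
Racah Σ t=1..3: t=1:−1/8640 t=2:+1/2304 t=3:−1/8640 = 7/34560
⇒ 3j(6 3 5; 0 0 0)² = 7/429, sgn -1
Racah Σ t=0..0: t=0:+1/34560 = 1/34560
⇒ 3j(6 3 5; 1 -3 2)² = 7/429, sgn -1
4πI² = N·(3j₀)²·(3jₘ)² = 343/1287
I = +1·√(0.266511/4π) = 0.14563067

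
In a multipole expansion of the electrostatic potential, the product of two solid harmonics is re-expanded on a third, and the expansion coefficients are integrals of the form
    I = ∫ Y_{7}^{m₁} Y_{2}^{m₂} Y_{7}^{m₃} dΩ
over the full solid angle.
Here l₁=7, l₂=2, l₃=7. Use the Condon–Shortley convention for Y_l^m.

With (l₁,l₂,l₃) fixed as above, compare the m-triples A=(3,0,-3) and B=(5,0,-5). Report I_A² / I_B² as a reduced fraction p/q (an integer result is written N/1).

841/361

l's match ⇒ only the (l;m) 3-j factors differ between A and B.
A: triangle coeff Δ(7,2,7) = 1/185640; Σ_t [0,2]: t=0:+1/3870720 t=1:−1/2177280 t=2:+1/29030400 = -29/174182400; (3j)²=841/185640 [(7 2 7; 3 0 -3)], sign=-1
B: triangle coeff Δ(7,2,7) = 1/185640; Σ_t [0,2]: t=0:+1/29030400 t=1:−1/39916800 t=2:+1/1916006400 = 19/1916006400; (3j)²=361/185640 [(7 2 7; 5 0 -5)], sign=+1
I_A²/I_B² = (841/185640)/(361/185640) = 841/361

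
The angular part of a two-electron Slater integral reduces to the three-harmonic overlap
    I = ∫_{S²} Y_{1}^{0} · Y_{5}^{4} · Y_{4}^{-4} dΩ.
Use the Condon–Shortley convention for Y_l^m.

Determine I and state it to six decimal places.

0.147319

Rules hold: Σm=0, L=10 even, 4≤4≤6.
N = 3·11·9 = 297
Δ = 2!·0!·8!/11! = 1/495
Racah Σ t=1..1: t=1:−1/576 = -1/576
⇒ 3j(1 5 4; 0 0 0)² = 5/99, sgn -1
Racah Σ t=1..1: t=1:−1/40320 = -1/40320
⇒ 3j(1 5 4; 0 4 -4)² = 1/55, sgn -1
4πI² = N·(3j₀)²·(3jₘ)² = 3/11
I = +1·√(0.272727/4π) = 0.14731920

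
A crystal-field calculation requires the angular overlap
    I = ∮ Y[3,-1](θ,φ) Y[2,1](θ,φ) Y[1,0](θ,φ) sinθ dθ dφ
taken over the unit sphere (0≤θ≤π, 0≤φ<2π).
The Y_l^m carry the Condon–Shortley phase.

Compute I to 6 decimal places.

Rules hold: Σm=0, L=6 even, 1≤1≤5.
N = 7·5·3 = 105
Δ = 4!·2!·0!/7! = 1/105
Racah Σ t=2..2: t=2:+1/4 = 1/4
⇒ 3j(3 2 1; 0 0 0)² = 3/35, sgn -1
Racah Σ t=3..3: t=3:−1/6 = -1/6
⇒ 3j(3 2 1; -1 1 0)² = 8/105, sgn +1
4πI² = N·(3j₀)²·(3jₘ)² = 24/35
I = -1·√(0.685714/4π) = -0.23359668

-0.233597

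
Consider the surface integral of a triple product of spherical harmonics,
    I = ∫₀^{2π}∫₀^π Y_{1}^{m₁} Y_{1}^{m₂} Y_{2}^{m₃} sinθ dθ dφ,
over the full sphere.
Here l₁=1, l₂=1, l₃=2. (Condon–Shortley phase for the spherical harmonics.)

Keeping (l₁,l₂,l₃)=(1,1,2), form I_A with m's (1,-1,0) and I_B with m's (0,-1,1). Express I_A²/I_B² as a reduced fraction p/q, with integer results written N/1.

1/3

Same 1,1,2: normalisation and zero-m 3j drop out of the ratio.
A: Δ: 0! 2! 2! / 5! → 1/30; sum: t=0:+1/4 = 1/4; 3j²(1 1 2; 1 -1 0) = Δ·Π!·Σ² = 1/30  (sign +1)
B: Δ: 0! 2! 2! / 5! → 1/30; sum: t=0:+1/2 = 1/2; 3j²(1 1 2; 0 -1 1) = Δ·Π!·Σ² = 1/10  (sign -1)
I_A²/I_B² = (1/30)/(1/10) = 1/3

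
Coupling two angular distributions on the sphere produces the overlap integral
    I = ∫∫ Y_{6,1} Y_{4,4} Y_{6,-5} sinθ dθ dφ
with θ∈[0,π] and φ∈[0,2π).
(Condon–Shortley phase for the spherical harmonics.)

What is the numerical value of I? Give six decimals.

m-sum 0 ✓  L=16 even ✓  2≤6≤10 ✓
Π(2lᵢ+1) = 13×9×13 = 1521
triangle coeff Δ(6,4,6) = 1/15315300
Σ_t [0,4]: t=0:+1/829440 t=1:−1/25920 t=2:+1/9216 t=3:−1/25920 t=4:+1/829440 = 7/207360
(3j)²=28/2431 [(6 4 6; 0 0 0)], sign=+1
Σ_t [4,4]: t=4:+1/2903040 = 1/2903040
(3j)²=5/663 [(6 4 6; 1 4 -5)], sign=-1
⇒ 4πI² = 420/3179
I = (-1)√(420/3179/(4π)) = -0.10253555

-0.102536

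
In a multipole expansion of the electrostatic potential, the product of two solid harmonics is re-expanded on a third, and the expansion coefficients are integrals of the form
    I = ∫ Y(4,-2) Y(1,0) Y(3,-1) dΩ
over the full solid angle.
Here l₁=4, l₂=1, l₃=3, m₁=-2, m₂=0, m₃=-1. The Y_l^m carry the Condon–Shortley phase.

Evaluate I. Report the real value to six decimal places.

Σmᵢ = -3 ≠ 0, so the φ-integral vanishes; I = 0

0.000000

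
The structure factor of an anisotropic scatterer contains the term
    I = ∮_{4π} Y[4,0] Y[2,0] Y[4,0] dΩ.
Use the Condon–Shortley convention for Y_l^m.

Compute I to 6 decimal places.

Rules hold: Σm=0, L=10 even, 2≤4≤6.
N = 9·5·9 = 405
Δ = 2!·6!·2!/11! = 1/13860
Racah Σ t=0..2: t=0:+1/192 t=1:−1/36 t=2:+1/192 = -5/288
⇒ 3j(4 2 4; 0 0 0)² = 20/693, sgn -1
(m-triple is (0,0,0) — same symbol as above.)
4πI² = N·(3j₀)²·(3jₘ)² = 2000/5929
I = +1·√(0.337325/4π) = 0.16383977

0.163840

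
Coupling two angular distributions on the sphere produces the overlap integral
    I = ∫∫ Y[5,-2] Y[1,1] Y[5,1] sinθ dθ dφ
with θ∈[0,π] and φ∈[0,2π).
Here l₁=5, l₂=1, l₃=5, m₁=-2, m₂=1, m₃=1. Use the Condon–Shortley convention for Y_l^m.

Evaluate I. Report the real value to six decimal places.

0.000000

L=11 odd ⇒ parity kills the (l;000) factor ⇒ I = 0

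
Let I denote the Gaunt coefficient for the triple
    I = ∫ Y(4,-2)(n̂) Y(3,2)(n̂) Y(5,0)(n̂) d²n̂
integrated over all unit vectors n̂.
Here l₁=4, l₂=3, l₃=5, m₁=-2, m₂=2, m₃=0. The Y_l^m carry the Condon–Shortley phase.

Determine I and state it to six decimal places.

-0.171327

Checks pass: Σm=0; 12 even; l₃=5∈[1,7].
(2·4+1)(2·3+1)(2·5+1) = 693
Δ: 2! 6! 4! / 13! → 1/180180
sum: t=0:+1/576 t=1:−1/144 t=2:+1/576 = -1/288
3j²(4 3 5; 0 0 0) = Δ·Π!·Σ² = 20/1001  (sign +1)
sum: t=1:−1/2880 t=2:+1/576 = 1/720
3j²(4 3 5; -2 2 0) = Δ·Π!·Σ² = 80/3003  (sign -1)
combine: 4πI² = 693·20/1001·80/3003 = 4800/13013
take √, sign -1: I = -0.17132746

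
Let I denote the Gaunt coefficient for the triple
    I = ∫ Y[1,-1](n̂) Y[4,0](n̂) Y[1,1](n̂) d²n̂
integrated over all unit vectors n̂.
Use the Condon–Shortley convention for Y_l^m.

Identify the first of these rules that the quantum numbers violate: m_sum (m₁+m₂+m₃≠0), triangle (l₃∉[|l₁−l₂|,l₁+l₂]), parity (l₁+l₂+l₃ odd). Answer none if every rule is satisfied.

m₁+m₂+m₃ = -1 + 0 + 1 = 0  ✓
triangle: |1−4|=3 ≤ l₃=1 ≤ 1+4=5  ✗
parity: l₁+l₂+l₃ = 6 is even

triangle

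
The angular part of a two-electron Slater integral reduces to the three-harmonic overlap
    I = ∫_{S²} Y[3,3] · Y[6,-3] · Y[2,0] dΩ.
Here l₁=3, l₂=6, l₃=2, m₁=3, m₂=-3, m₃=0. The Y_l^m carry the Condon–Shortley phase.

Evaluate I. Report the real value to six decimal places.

0.000000

l₃=2 ∉ [3,9] — triangle fails ⇒ I = 0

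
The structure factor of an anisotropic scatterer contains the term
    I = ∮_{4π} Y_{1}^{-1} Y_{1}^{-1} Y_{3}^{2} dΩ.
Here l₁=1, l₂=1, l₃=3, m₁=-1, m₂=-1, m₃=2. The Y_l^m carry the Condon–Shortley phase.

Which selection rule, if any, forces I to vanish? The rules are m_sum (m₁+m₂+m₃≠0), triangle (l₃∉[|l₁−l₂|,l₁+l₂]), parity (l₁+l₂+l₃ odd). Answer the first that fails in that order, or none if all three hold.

triangle

azimuthal sum: -1 − 1 + 2 = 0  ✓
0 ≤ 3 ≤ 2 (triangle on l)  ✗
L = 1 + 1 + 3 = 5 (odd)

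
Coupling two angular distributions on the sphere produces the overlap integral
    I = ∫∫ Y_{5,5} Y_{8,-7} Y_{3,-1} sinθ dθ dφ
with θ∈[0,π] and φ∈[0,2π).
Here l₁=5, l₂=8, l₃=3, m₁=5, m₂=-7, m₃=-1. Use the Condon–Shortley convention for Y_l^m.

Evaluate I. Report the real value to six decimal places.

5 − 7 − 1 = -3 ≠ 0: azimuthal integral kills it; I = 0

0.000000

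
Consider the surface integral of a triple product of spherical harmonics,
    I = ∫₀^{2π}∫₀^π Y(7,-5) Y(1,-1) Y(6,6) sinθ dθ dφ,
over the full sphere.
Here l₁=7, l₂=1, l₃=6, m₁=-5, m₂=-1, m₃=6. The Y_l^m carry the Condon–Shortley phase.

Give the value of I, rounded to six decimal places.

Checks pass: Σm=0; 14 even; l₃=6∈[6,8].
(2·7+1)(2·1+1)(2·6+1) = 585
Δ: 2! 12! 0! / 15! → 1/1365
sum: t=1:−1/518400 = -1/518400
3j²(7 1 6; 0 0 0) = Δ·Π!·Σ² = 7/195  (sign -1)
sum: t=0:+1/958003200 = 1/958003200
3j²(7 1 6; -5 -1 6) = Δ·Π!·Σ² = 1/1365  (sign +1)
combine: 4πI² = 585·7/195·1/1365 = 1/65
take √, sign -1: I = -0.03498955

-0.034990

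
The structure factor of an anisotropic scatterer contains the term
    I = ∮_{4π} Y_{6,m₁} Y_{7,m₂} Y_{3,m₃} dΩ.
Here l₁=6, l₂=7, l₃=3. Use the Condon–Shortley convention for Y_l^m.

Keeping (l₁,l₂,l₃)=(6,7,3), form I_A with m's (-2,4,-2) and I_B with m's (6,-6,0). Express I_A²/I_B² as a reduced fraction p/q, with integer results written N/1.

Shared (l₁,l₂,l₃)=(6,7,3): N and (l;000)² cancel in I_A²/I_B².
A: Δ = 10!·2!·4!/17! = 1/2042040; Racah Σ t=7..8: t=7:−1/725760 t=8:+1/967680 = -1/2903040; ⇒ 3j(6 7 3; -2 4 -2)² = 5/3094, sgn +1
B: Δ = 10!·2!·4!/17! = 1/2042040; Racah Σ t=0..0: t=0:+1/43545600 = 1/43545600; ⇒ 3j(6 7 3; 6 -6 0)² = 33/1190, sgn -1
I_A²/I_B² = (5/3094)/(33/1190) = 25/429

25/429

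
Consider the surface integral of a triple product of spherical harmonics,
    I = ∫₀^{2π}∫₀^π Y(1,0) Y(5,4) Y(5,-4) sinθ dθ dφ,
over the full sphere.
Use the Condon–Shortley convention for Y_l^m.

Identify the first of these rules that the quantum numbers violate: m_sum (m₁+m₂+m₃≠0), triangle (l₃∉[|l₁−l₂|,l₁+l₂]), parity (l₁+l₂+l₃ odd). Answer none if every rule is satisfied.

azimuthal sum: 0 + 4 − 4 = 0  ✓
4 ≤ 5 ≤ 6 (triangle on l)  ✓
L = 1 + 5 + 5 = 11 (odd)  ✗

parity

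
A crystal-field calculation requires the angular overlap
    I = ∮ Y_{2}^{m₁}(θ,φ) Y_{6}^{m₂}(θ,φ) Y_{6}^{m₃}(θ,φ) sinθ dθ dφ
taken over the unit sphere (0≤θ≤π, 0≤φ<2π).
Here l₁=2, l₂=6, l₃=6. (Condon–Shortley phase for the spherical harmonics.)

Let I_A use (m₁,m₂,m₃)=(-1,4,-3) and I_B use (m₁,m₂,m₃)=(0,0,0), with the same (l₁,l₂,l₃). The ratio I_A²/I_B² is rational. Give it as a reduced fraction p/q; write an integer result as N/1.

Shared (l₁,l₂,l₃)=(2,6,6): N and (l;000)² cancel in I_A²/I_B².
A: Δ = 2!·2!·10!/15! = 1/90090; Racah Σ t=1..2: t=1:−1/725760 t=2:+1/161280 = 1/207360; ⇒ 3j(2 6 6; -1 4 -3)² = 7/286, sgn -1
B: Δ = 2!·2!·10!/15! = 1/90090; Racah Σ t=0..2: t=0:+1/69120 t=1:−1/14400 t=2:+1/69120 = -7/172800; ⇒ 3j(2 6 6; 0 0 0)² = 14/715, sgn -1
I_A²/I_B² = (7/286)/(14/715) = 5/4

5/4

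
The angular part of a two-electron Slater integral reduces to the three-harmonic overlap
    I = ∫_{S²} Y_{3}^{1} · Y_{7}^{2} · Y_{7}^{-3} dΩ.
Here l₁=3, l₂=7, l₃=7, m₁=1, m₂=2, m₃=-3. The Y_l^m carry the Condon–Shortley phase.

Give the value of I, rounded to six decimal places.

0.000000

Σlᵢ=17 odd — θ-integrand is odd under cosθ→−cosθ; I=0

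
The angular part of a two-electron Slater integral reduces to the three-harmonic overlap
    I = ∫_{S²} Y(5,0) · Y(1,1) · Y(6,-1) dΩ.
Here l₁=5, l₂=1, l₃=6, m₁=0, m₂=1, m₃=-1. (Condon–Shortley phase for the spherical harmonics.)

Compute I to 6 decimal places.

-0.187239

Rules hold: Σm=0, L=12 even, 4≤6≤6.
N = 11·3·13 = 429
Δ = 0!·10!·2!/13! = 1/858
Racah Σ t=0..0: t=0:+1/14400 = 1/14400
⇒ 3j(5 1 6; 0 0 0)² = 6/143, sgn +1
Racah Σ t=0..0: t=0:+1/28800 = 1/28800
⇒ 3j(5 1 6; 0 1 -1)² = 7/286, sgn -1
4πI² = N·(3j₀)²·(3jₘ)² = 63/143
I = -1·√(0.440559/4π) = -0.18723944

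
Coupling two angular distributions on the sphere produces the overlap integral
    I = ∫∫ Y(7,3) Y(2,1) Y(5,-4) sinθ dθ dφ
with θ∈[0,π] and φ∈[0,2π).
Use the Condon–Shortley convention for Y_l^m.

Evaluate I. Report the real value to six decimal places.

-0.071671

Rules hold: Σm=0, L=14 even, 5≤5≤9.
N = 15·5·11 = 825
Δ = 4!·10!·0!/15! = 1/15015
Racah Σ t=2..2: t=2:+1/57600 = 1/57600
⇒ 3j(7 2 5; 0 0 0)² = 21/715, sgn -1
Racah Σ t=3..3: t=3:−1/2177280 = -1/2177280
⇒ 3j(7 2 5; 3 1 -4)² = 8/3003, sgn +1
4πI² = N·(3j₀)²·(3jₘ)² = 120/1859
I = -1·√(0.0645508/4π) = -0.07167142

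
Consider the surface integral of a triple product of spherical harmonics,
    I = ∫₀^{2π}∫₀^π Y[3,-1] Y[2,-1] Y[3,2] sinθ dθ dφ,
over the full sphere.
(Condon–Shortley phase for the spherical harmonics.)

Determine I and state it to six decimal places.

Checks pass: Σm=0; 8 even; l₃=3∈[1,5].
(2·3+1)(2·2+1)(2·3+1) = 245
Δ: 2! 4! 2! / 9! → 1/3780
sum: t=0:+1/24 t=1:−1/4 t=2:+1/24 = -1/6
3j²(3 2 3; 0 0 0) = Δ·Π!·Σ² = 4/105  (sign +1)
sum: t=0:+1/48 t=1:−1/12 = -1/16
3j²(3 2 3; -1 -1 2) = Δ·Π!·Σ² = 1/28  (sign +1)
combine: 4πI² = 245·4/105·1/28 = 1/3
take √, sign +1: I = 0.16286750

0.162868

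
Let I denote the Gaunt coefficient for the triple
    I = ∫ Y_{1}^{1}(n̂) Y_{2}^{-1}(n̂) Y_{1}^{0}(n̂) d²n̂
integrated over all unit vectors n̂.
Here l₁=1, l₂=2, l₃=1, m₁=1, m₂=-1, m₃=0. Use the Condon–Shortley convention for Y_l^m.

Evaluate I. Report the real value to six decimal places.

-0.218510

m-sum 0 ✓  L=4 even ✓  1≤1≤3 ✓
Π(2lᵢ+1) = 3×5×3 = 45
triangle coeff Δ(1,2,1) = 1/30
Σ_t [1,1]: t=1:−1/1 = -1/1
(3j)²=2/15 [(1 2 1; 0 0 0)], sign=+1
Σ_t [0,0]: t=0:+1/2 = 1/2
(3j)²=1/10 [(1 2 1; 1 -1 0)], sign=-1
⇒ 4πI² = 3/5
I = (-1)√(3/5/(4π)) = -0.21850969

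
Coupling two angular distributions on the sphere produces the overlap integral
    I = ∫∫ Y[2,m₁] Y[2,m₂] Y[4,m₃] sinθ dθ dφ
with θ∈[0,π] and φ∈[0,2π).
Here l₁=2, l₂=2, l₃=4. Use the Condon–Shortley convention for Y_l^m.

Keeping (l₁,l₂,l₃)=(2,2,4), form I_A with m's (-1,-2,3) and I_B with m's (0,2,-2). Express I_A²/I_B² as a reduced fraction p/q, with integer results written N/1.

Shared (l₁,l₂,l₃)=(2,2,4): N and (l;000)² cancel in I_A²/I_B².
A: Δ = 0!·4!·4!/9! = 1/630; Racah Σ t=0..0: t=0:+1/144 = 1/144; ⇒ 3j(2 2 4; -1 -2 3)² = 1/18, sgn -1
B: Δ = 0!·4!·4!/9! = 1/630; Racah Σ t=0..0: t=0:+1/96 = 1/96; ⇒ 3j(2 2 4; 0 2 -2)² = 1/42, sgn +1
I_A²/I_B² = (1/18)/(1/42) = 7/3

7/3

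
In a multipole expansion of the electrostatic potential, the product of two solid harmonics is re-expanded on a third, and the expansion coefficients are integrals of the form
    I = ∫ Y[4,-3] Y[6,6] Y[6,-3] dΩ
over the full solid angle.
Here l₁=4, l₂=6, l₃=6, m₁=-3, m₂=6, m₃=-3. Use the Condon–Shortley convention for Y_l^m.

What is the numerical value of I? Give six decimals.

Checks pass: Σm=0; 16 even; l₃=6∈[2,10].
(2·4+1)(2·6+1)(2·6+1) = 1521
Δ: 4! 4! 8! / 17! → 1/15315300
sum: t=0:+1/829440 t=1:−1/25920 t=2:+1/9216 t=3:−1/25920 t=4:+1/829440 = 7/207360
3j²(4 6 6; 0 0 0) = Δ·Π!·Σ² = 28/2431  (sign +1)
sum: t=4:+1/5806080 = 1/5806080
3j²(4 6 6; -3 6 -3) = Δ·Π!·Σ² = 9/884  (sign -1)
combine: 4πI² = 1521·28/2431·9/884 = 567/3179
take √, sign -1: I = -0.11913554

-0.119136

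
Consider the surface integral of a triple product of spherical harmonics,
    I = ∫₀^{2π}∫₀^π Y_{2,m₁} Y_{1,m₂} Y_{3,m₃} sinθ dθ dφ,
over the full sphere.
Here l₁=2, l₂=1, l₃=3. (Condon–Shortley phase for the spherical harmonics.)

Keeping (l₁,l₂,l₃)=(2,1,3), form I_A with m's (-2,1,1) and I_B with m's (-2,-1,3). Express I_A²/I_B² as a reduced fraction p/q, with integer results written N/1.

1/15

Same 2,1,3: normalisation and zero-m 3j drop out of the ratio.
A: Δ: 0! 4! 2! / 7! → 1/105; sum: t=0:+1/48 = 1/48; 3j²(2 1 3; -2 1 1) = Δ·Π!·Σ² = 1/105  (sign +1)
B: Δ: 0! 4! 2! / 7! → 1/105; sum: t=0:+1/48 = 1/48; 3j²(2 1 3; -2 -1 3) = Δ·Π!·Σ² = 1/7  (sign +1)
I_A²/I_B² = (1/105)/(1/7) = 1/15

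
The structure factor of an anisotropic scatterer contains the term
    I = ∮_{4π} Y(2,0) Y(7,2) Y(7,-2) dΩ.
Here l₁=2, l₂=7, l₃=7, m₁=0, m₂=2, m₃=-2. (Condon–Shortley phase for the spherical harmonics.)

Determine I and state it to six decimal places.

0.125586

Checks pass: Σm=0; 16 even; l₃=7∈[5,9].
(2·2+1)(2·7+1)(2·7+1) = 1125
Δ: 2! 2! 12! / 17! → 1/185640
sum: t=0:+1/2419200 t=1:−1/518400 t=2:+1/2419200 = -1/907200
3j²(2 7 7; 0 0 0) = Δ·Π!·Σ² = 56/3315  (sign +1)
sum: t=0:+1/8709120 t=1:−1/967680 t=2:+1/2419200 = -11/21772800
3j²(2 7 7; 0 2 -2) = Δ·Π!·Σ² = 242/23205  (sign +1)
combine: 4πI² = 1125·56/3315·242/23205 = 9680/48841
take √, sign +1: I = 0.12558578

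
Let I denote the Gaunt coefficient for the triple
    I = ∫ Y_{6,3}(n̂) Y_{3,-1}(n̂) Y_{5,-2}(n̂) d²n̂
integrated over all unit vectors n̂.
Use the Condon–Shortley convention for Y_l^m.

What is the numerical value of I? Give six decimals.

m-sum 0 ✓  L=14 even ✓  3≤5≤9 ✓
Π(2lᵢ+1) = 13×7×11 = 1001
triangle coeff Δ(6,3,5) = 1/675675
Σ_t [1,3]: t=1:−1/8640 t=2:+1/2304 t=3:−1/8640 = 7/34560
(3j)²=7/429 [(6 3 5; 0 0 0)], sign=-1
Σ_t [0,2]: t=0:+1/34560 t=1:−1/8640 t=2:+1/40320 = -1/16128
(3j)²=18/1001 [(6 3 5; 3 -1 -2)], sign=+1
⇒ 4πI² = 42/143
I = (-1)√(42/143/(4π)) = -0.15288036

-0.152880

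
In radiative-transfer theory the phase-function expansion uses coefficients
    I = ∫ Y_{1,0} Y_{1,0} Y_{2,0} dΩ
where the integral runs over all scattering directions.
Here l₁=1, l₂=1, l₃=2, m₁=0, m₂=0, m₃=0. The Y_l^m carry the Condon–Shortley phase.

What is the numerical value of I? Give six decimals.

Rules hold: Σm=0, L=4 even, 0≤2≤2.
N = 3·3·5 = 45
Δ = 0!·2!·2!/5! = 1/30
Racah Σ t=0..0: t=0:+1/1 = 1/1
⇒ 3j(1 1 2; 0 0 0)² = 2/15, sgn +1
(m-triple is (0,0,0) — same symbol as above.)
4πI² = N·(3j₀)²·(3jₘ)² = 4/5
I = +1·√(0.8/4π) = 0.25231325

0.252313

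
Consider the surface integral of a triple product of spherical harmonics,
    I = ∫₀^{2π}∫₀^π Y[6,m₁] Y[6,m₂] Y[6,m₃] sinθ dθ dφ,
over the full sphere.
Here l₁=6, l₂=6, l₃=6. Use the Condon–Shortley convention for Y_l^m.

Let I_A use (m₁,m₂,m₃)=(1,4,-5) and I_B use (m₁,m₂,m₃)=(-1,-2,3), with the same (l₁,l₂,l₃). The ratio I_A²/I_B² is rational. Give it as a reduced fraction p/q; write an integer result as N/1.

11/2

l's match ⇒ only the (l;m) 3-j factors differ between A and B.
A: triangle coeff Δ(6,6,6) = 1/325909584; Σ_t [4,5]: t=4:+1/4147200 t=5:−1/10368000 = 1/6912000; (3j)²=189/16796 [(6 6 6; 1 4 -5)], sign=-1
B: triangle coeff Δ(6,6,6) = 1/325909584; Σ_t [1,4]: t=1:−1/3110400 t=2:+1/276480 t=3:−1/207360 t=4:+1/1244160 = -1/1382400; (3j)²=189/92378 [(6 6 6; -1 -2 3)], sign=+1
I_A²/I_B² = (189/16796)/(189/92378) = 11/2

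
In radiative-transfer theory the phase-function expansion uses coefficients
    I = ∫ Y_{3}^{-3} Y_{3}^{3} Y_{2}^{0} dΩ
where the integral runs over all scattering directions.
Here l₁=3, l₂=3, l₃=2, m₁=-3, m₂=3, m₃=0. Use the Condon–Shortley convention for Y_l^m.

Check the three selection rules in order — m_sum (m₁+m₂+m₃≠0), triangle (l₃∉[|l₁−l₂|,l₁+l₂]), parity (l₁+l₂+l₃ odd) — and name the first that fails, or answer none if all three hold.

none

m₁+m₂+m₃ = -3 + 3 + 0 = 0  ✓
triangle: |3−3|=0 ≤ l₃=2 ≤ 3+3=6  ✓
parity: l₁+l₂+l₃ = 8 is even  ✓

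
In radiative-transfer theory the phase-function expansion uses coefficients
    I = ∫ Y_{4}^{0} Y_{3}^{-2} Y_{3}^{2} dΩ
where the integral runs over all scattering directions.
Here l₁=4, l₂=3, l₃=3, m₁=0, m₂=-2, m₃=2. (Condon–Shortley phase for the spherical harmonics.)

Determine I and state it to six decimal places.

-0.179515

Checks pass: Σm=0; 10 even; l₃=3∈[1,7].
(2·4+1)(2·3+1)(2·3+1) = 441
Δ: 4! 4! 2! / 11! → 1/34650
sum: t=1:−1/72 t=2:+1/16 t=3:−1/72 = 5/144
3j²(4 3 3; 0 0 0) = Δ·Π!·Σ² = 2/77  (sign -1)
sum: t=0:+1/576 t=1:−1/72 = -7/576
3j²(4 3 3; 0 -2 2) = Δ·Π!·Σ² = 7/198  (sign +1)
combine: 4πI² = 441·2/77·7/198 = 49/121
take √, sign -1: I = -0.17951487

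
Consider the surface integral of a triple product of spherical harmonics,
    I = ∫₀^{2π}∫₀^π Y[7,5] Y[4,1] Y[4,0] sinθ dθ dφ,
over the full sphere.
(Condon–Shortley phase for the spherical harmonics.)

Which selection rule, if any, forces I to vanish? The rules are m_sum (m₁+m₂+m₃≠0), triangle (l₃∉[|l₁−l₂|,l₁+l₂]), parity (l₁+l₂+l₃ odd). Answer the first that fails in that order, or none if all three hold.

azimuthal sum: 5 + 1 + 0 = 6  ✗
3 ≤ 4 ≤ 11 (triangle on l)
L = 7 + 4 + 4 = 15 (odd)

m_sum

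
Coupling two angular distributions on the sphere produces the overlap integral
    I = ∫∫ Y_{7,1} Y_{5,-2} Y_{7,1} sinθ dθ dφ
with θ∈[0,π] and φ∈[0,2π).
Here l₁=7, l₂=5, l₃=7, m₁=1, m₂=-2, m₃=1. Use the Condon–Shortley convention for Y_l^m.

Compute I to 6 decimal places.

0.000000

Σlᵢ=19 odd — θ-integrand is odd under cosθ→−cosθ; I=0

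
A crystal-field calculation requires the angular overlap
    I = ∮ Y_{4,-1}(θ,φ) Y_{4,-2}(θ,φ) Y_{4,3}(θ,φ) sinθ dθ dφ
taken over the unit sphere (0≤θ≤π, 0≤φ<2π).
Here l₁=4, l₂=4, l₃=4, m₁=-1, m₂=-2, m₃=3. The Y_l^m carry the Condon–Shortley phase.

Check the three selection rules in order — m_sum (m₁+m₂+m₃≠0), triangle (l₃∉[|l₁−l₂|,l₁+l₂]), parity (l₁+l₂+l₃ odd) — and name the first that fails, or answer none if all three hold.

azimuthal sum: -1 − 2 + 3 = 0  ✓
0 ≤ 4 ≤ 8 (triangle on l)  ✓
L = 4 + 4 + 4 = 12 (even)  ✓

none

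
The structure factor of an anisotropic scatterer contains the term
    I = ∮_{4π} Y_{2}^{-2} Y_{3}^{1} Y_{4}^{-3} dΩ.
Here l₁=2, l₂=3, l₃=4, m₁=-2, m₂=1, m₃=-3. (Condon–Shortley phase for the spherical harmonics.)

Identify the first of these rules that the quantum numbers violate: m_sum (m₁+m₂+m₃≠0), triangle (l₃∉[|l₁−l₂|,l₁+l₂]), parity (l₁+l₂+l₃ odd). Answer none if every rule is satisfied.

azimuthal sum: -2 + 1 − 3 = -4  ✗
1 ≤ 4 ≤ 5 (triangle on l)
L = 2 + 3 + 4 = 9 (odd)

m_sum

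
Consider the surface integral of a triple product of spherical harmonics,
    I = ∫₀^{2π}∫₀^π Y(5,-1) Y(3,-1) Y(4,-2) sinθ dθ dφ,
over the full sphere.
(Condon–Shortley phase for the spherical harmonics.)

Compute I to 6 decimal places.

0.000000

m-sum = -1 − 1 − 2 = -4 ≠ 0 ⇒ I = 0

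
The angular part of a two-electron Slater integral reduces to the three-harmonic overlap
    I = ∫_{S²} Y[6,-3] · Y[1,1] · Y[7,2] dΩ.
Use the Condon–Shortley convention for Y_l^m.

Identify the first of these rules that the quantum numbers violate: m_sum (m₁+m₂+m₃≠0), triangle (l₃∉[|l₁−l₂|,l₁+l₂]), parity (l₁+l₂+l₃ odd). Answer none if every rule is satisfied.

none

Σmᵢ = 0  ✓
l₃∈[|l₁−l₂|,l₁+l₂]=[5,7], have l₃=7  ✓
Σlᵢ = 14 ⇒ even  ✓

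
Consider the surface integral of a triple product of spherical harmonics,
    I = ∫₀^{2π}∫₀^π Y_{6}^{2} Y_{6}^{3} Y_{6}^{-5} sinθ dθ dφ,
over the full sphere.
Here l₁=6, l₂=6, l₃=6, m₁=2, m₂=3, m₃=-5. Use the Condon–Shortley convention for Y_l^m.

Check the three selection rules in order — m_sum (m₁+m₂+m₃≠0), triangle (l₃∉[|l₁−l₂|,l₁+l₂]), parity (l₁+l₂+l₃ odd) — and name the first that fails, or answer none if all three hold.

none

m₁+m₂+m₃ = 2 + 3 − 5 = 0  ✓
triangle: |6−6|=0 ≤ l₃=6 ≤ 6+6=12  ✓
parity: l₁+l₂+l₃ = 18 is even  ✓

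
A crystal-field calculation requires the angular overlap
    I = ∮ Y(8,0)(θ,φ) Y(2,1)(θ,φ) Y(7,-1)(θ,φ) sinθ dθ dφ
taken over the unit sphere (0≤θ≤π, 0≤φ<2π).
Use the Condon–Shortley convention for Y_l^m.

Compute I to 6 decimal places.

l₁+l₂+l₃=17 is odd: 3j(l;000)=0 ⇒ I=0

0.000000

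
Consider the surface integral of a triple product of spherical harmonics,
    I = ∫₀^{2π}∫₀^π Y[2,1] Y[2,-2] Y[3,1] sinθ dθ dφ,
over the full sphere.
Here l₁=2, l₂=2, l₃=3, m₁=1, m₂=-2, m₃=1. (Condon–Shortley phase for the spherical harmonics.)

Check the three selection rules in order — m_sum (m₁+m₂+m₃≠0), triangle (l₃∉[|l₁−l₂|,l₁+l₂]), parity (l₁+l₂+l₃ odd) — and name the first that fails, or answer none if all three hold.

parity

m₁+m₂+m₃ = 1 − 2 + 1 = 0  ✓
triangle: |2−2|=0 ≤ l₃=3 ≤ 2+2=4  ✓
parity: l₁+l₂+l₃ = 7 is odd  ✗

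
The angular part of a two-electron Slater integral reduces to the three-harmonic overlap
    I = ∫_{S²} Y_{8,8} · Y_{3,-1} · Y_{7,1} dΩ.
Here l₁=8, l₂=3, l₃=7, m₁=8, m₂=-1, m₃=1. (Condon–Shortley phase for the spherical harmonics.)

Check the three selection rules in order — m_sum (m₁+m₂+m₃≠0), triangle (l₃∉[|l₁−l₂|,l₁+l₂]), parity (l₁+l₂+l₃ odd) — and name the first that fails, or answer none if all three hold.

m_sum

azimuthal sum: 8 − 1 + 1 = 8  ✗
5 ≤ 7 ≤ 11 (triangle on l)
L = 8 + 3 + 7 = 18 (even)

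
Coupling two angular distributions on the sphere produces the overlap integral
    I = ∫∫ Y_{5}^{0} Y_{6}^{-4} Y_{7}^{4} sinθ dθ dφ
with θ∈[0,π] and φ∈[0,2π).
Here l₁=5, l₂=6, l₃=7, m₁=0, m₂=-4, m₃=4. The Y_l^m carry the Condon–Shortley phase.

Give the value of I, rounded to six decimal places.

-0.129992

Checks pass: Σm=0; 18 even; l₃=7∈[1,11].
(2·5+1)(2·6+1)(2·7+1) = 2145
Δ: 4! 6! 8! / 19! → 1/174594420
sum: t=0:+1/4147200 t=1:−1/207360 t=2:+1/82944 t=3:−1/207360 t=4:+1/4147200 = 1/345600
3j²(5 6 7; 0 0 0) = Δ·Π!·Σ² = 420/46189  (sign -1)
sum: t=0:+1/4147200 t=1:−1/1451520 t=2:+1/5806080 = -1/3628800
3j²(5 6 7; 0 -4 4) = Δ·Π!·Σ² = 320/29393  (sign +1)
combine: 4πI² = 2145·420/46189·320/29393 = 288000/1356277
take √, sign -1: I = -0.12999215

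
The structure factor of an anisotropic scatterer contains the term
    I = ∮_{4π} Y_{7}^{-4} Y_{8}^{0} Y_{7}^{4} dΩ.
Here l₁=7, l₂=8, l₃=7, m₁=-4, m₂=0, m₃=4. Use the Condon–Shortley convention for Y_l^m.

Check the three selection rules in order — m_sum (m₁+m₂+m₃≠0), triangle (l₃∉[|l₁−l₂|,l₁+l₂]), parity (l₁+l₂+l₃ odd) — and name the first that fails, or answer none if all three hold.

none

m₁+m₂+m₃ = -4 + 0 + 4 = 0  ✓
triangle: |7−8|=1 ≤ l₃=7 ≤ 7+8=15  ✓
parity: l₁+l₂+l₃ = 22 is even  ✓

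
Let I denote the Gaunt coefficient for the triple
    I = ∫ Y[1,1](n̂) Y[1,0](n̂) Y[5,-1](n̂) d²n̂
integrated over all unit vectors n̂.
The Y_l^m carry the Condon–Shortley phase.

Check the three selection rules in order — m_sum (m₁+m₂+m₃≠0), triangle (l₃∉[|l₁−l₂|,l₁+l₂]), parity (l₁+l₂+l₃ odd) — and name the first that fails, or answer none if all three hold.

m₁+m₂+m₃ = 1 + 0 − 1 = 0  ✓
triangle: |1−1|=0 ≤ l₃=5 ≤ 1+1=2  ✗
parity: l₁+l₂+l₃ = 7 is odd

triangle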